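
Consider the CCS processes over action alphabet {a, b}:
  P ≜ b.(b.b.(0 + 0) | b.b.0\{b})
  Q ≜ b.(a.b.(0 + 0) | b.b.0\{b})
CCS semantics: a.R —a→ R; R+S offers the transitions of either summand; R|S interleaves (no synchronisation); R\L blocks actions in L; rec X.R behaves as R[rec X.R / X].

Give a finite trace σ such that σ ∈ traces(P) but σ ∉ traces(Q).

LTS(P): 10 reachable states
  m0 = b.(b.b.(0 + 0) | b.b.0\{b}) | ··b··> m1
  m1 = b.b.(0 + 0) | b.b.0\{b} | ··b··> m2, ··b··> m3
  m2 = b.(0 + 0) | b.b.0\{b} | ··b··> m4, ··b··> m5
  m3 = b.b.(0 + 0) | b.0\{b} | ··b··> m5, ··b··> m6
  m4 = (0 + 0) | b.b.0\{b} | ··b··> m7
  m5 = b.(0 + 0) | b.0\{b} | ··b··> m7, ··b··> m8
  m6 = b.b.(0 + 0) | 0\{b} | ··b··> m8
  m7 = (0 + 0) | b.0\{b} | ··b··> m9
  m8 = b.(0 + 0) | 0\{b} | ··b··> m9
  m9 = (0 + 0) | 0\{b} | deadlocked
LTS(Q): 10 reachable states
  n0 = b.(a.b.(0 + 0) | b.b.0\{b}) | ··b··> n1
  n1 = a.b.(0 + 0) | b.b.0\{b} | ··a··> n2, ··b··> n3
  n2 = b.(0 + 0) | b.b.0\{b} | ··b··> n4, ··b··> n5
  n3 = a.b.(0 + 0) | b.0\{b} | ··a··> n5, ··b··> n6
  n4 = (0 + 0) | b.b.0\{b} | ··b··> n7
  n5 = b.(0 + 0) | b.0\{b} | ··b··> n7, ··b··> n8
  n6 = a.b.(0 + 0) | 0\{b} | ··a··> n8
  n7 = (0 + 0) | b.0\{b} | ··b··> n9
  n8 = b.(0 + 0) | 0\{b} | ··b··> n9
  n9 = (0 + 0) | 0\{b} | deadlocked
Trace ⟨bbbb⟩ through P, begin at {m0}:
  step 1 (b): {m1}
  step 2 (b): {m2, m3}
  step 3 (b): {m4, m5, m6}
  step 4 (b): {m7, m8}
  — P admits the full trace.
Trace ⟨bbbb⟩ through Q, begin at {n0}:
  step 1 (b): {n1}
  step 2 (b): {n3}
  step 3 (b): {n6}
  step 4 (b): no successor for Q

bbbb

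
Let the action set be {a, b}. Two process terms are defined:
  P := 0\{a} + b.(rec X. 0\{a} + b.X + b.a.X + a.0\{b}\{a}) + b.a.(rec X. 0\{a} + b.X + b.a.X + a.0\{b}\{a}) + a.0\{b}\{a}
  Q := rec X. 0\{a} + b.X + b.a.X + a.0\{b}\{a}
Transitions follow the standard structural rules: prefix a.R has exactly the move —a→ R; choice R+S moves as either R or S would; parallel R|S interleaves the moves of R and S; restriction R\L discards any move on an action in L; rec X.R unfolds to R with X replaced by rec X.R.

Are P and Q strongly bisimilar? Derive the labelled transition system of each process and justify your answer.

P's transition system — 4 states:
  u0 = 0\{a} + b.(rec X. 0\{a} + b.X + b.a.X + a.0\{b}\{a}) + b.a.(rec X. 0\{a} + b.X + b.a.X + a.0\{b}\{a}) + a.0\{b}\{a} :: ··a··> u1, ··b··> u2, ··b··> u3
  u1 = 0\{b}\{a} :: ·
  u2 = a.(rec X. 0\{a} + b.X + b.a.X + a.0\{b}\{a}) :: ··a··> u3
  u3 = rec X. 0\{a} + b.X + b.a.X + a.0\{b}\{a} :: ··a··> u1, ··b··> u2, ··b··> u3
Q's transition system — 3 states:
  v0 = rec X. 0\{a} + b.X + b.a.X + a.0\{b}\{a} :: ··a··> v1, ··b··> v0, ··b··> v2
  v1 = 0\{b}\{a} :: ·
  v2 = a.(rec X. 0\{a} + b.X + b.a.X + a.0\{b}\{a}) :: ··a··> v0
Partition-refinement fixed point:
  B0 = {u0, u3, v0}
  B1 = {u1, v1}
  B2 = {u2, v2}
u0 ∈ B0, v0 ∈ B0 → same block

bisimilar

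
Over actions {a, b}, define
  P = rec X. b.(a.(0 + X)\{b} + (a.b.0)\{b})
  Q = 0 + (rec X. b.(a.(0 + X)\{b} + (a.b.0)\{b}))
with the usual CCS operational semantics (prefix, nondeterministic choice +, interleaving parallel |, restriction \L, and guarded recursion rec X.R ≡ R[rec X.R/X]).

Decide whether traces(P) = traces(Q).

YES

P's transition system — 4 states:
  s0 = rec X. b.(a.(0 + X)\{b} + (a.b.0)\{b}) :: ··b··> s1
  s1 = a.(0 + (rec X. b.(a.(0 + X)\{b} + (a.b.0)\{b})))\{b} + (a.b.0)\{b} :: ··a··> s2, ··a··> s3
  s2 = (0 + (rec X. b.(a.(0 + X)\{b} + (a.b.0)\{b})))\{b} :: ∅
  s3 = (b.0)\{b} :: ∅
Q's transition system — 4 states:
  t0 = 0 + (rec X. b.(a.(0 + X)\{b} + (a.b.0)\{b})) :: ··b··> t1
  t1 = a.(0 + (rec X. b.(a.(0 + X)\{b} + (a.b.0)\{b})))\{b} + (a.b.0)\{b} :: ··a··> t2, ··a··> t3
  t2 = (0 + (rec X. b.(a.(0 + X)\{b} + (a.b.0)\{b})))\{b} :: ∅
  t3 = (b.0)\{b} :: ∅
Partition-refinement fixed point:
  B0 = {s0, t0}
  B1 = {s1, t1}
  B2 = {s2, s3, t2, t3}
s0 ∈ B0, t0 ∈ B0 → same block
Bisimilar ⇒ trace-equivalent.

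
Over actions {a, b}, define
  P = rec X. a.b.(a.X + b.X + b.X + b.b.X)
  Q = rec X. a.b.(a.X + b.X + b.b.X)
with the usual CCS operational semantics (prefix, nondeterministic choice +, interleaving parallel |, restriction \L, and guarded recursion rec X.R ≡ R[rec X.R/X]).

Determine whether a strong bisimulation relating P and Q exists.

bisimilar

Reachable graph of P (4 states):
  p0 = rec X. a.b.(a.X + b.X + b.X + b.b.X) :: =a=> p1
  p1 = b.(a.(rec X. a.b.(a.X + b.X + b.X + b.b.X)) + b.(rec X. a.b.(a.X + b.X + b.X + b.b.X)) + b.(rec X. a.b.(a.X + b.X + b.X + b.b.X)) + b.b.(rec X. a.b.(a.X + b.X + b.X + b.b.X))) :: =b=> p2
  p2 = a.(rec X. a.b.(a.X + b.X + b.X + b.b.X)) + b.(rec X. a.b.(a.X + b.X + b.X + b.b.X)) + b.(rec X. a.b.(a.X + b.X + b.X + b.b.X)) + b.b.(rec X. a.b.(a.X + b.X + b.X + b.b.X)) :: =a=> p0, =b=> p0, =b=> p3
  p3 = b.(rec X. a.b.(a.X + b.X + b.X + b.b.X)) :: =b=> p0
Reachable graph of Q (4 states):
  q0 = rec X. a.b.(a.X + b.X + b.b.X) :: =a=> q1
  q1 = b.(a.(rec X. a.b.(a.X + b.X + b.b.X)) + b.(rec X. a.b.(a.X + b.X + b.b.X)) + b.b.(rec X. a.b.(a.X + b.X + b.b.X))) :: =b=> q2
  q2 = a.(rec X. a.b.(a.X + b.X + b.b.X)) + b.(rec X. a.b.(a.X + b.X + b.b.X)) + b.b.(rec X. a.b.(a.X + b.X + b.b.X)) :: =a=> q0, =b=> q0, =b=> q3
  q3 = b.(rec X. a.b.(a.X + b.X + b.b.X)) :: =b=> q0
Bisimilarity quotient blocks:
  B0 = {p0, q0}
  B1 = {p1, q1}
  B2 = {p2, q2}
  B3 = {p3, q3}
p0 ∈ B0, q0 ∈ B0 → same block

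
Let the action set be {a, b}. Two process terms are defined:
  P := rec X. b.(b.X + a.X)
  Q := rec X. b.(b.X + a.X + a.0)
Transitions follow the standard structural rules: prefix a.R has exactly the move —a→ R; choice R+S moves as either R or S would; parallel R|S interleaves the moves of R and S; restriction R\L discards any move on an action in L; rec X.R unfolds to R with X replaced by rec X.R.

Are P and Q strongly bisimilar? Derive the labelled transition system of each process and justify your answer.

P's transition system — 2 states:
  s0 = rec X. b.(b.X + a.X) :: ··b··> s1
  s1 = b.(rec X. b.(b.X + a.X)) + a.(rec X. b.(b.X + a.X)) :: ··a··> s0, ··b··> s0
Q's transition system — 3 states:
  t0 = rec X. b.(b.X + a.X + a.0) :: ··b··> t1
  t1 = b.(rec X. b.(b.X + a.X + a.0)) + a.(rec X. b.(b.X + a.X + a.0)) + a.0 :: ··a··> t0, ··a··> t2, ··b··> t0
  t2 = 0 :: ·
Coarsest stable partition (strong bisimilarity classes):
  B0 = {s0}
  B1 = {s1}
  B2 = {t0}
  B3 = {t1}
  B4 = {t2}
s0 ∈ B0, t0 ∈ B2 → different blocks

P ≁ Q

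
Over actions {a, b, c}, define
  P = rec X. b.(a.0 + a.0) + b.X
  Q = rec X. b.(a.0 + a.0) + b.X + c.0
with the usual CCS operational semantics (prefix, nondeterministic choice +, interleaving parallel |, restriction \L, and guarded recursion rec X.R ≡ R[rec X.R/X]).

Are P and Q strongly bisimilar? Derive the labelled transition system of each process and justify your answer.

P ≁ Q

P's transition system — 3 states:
  s0 = rec X. b.(a.0 + a.0) + b.X has moves =b=> s0, =b=> s1
  s1 = a.0 + a.0 has moves =a=> s2
  s2 = 0 has moves deadlocked
Q's transition system — 3 states:
  t0 = rec X. b.(a.0 + a.0) + b.X + c.0 has moves =b=> t0, =b=> t1, =c=> t2
  t1 = a.0 + a.0 has moves =a=> t2
  t2 = 0 has moves deadlocked
Coarsest stable partition (strong bisimilarity classes):
  B0 = {s0}
  B1 = {s1, t1}
  B2 = {s2, t2}
  B3 = {t0}
s0 ∈ B0, t0 ∈ B3 → different blocks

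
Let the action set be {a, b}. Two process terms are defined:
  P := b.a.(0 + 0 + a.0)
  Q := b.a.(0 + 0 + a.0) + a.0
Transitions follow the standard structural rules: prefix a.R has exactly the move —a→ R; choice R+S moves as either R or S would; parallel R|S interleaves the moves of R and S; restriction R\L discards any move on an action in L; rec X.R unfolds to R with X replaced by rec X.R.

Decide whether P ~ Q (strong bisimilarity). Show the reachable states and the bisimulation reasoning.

NO

P's transition system — 4 states:
  s0 = b.a.(0 + 0 + a.0) → -b-> s1
  s1 = a.(0 + 0 + a.0) → -a-> s2
  s2 = 0 + 0 + a.0 → -a-> s3
  s3 = 0 → stopped
Q's transition system — 4 states:
  t0 = b.a.(0 + 0 + a.0) + a.0 → -a-> t1, -b-> t2
  t1 = 0 → stopped
  t2 = a.(0 + 0 + a.0) → -a-> t3
  t3 = 0 + 0 + a.0 → -a-> t1
Partition-refinement fixed point:
  B0 = {s0}
  B1 = {s1, t2}
  B2 = {s2, t3}
  B3 = {s3, t1}
  B4 = {t0}
s0 ∈ B0, t0 ∈ B4 → different blocks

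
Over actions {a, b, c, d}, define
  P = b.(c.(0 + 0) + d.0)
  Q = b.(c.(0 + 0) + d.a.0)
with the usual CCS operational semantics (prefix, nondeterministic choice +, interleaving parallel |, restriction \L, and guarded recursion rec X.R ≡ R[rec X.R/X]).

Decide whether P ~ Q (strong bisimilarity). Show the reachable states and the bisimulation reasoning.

P's transition system — 4 states:
  p0 = b.(c.(0 + 0) + d.0) → ··b··> p1
  p1 = c.(0 + 0) + d.0 → ··c··> p2, ··d··> p3
  p2 = 0 + 0 → stopped
  p3 = 0 → stopped
Q's transition system — 5 states:
  q0 = b.(c.(0 + 0) + d.a.0) → ··b··> q1
  q1 = c.(0 + 0) + d.a.0 → ··c··> q2, ··d··> q3
  q2 = 0 + 0 → stopped
  q3 = a.0 → ··a··> q4
  q4 = 0 → stopped
Coarsest stable partition (strong bisimilarity classes):
  B0 = {p0}
  B1 = {p1}
  B2 = {p2, p3, q2, q4}
  B3 = {q0}
  B4 = {q1}
  B5 = {q3}
p0 ∈ B0, q0 ∈ B3 → different blocks

NO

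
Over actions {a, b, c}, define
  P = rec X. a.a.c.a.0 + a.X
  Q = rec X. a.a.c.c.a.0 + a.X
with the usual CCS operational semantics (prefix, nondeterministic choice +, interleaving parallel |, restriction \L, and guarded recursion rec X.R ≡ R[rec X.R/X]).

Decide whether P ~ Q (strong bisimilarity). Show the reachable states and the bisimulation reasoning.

Reachable graph of P (5 states):
  s0 = rec X. a.a.c.a.0 + a.X ⊢ ··a··> s0, ··a··> s1
  s1 = a.c.a.0 ⊢ ··a··> s2
  s2 = c.a.0 ⊢ ··c··> s3
  s3 = a.0 ⊢ ··a··> s4
  s4 = 0 ⊢ (no moves)
Reachable graph of Q (6 states):
  t0 = rec X. a.a.c.c.a.0 + a.X ⊢ ··a··> t0, ··a··> t1
  t1 = a.c.c.a.0 ⊢ ··a··> t2
  t2 = c.c.a.0 ⊢ ··c··> t3
  t3 = c.a.0 ⊢ ··c··> t4
  t4 = a.0 ⊢ ··a··> t5
  t5 = 0 ⊢ (no moves)
Coarsest stable partition (strong bisimilarity classes):
  B0 = {s0}
  B1 = {s1}
  B2 = {s2, t3}
  B3 = {s3, t4}
  B4 = {s4, t5}
  B5 = {t0}
  B6 = {t1}
  B7 = {t2}
s0 ∈ B0, t0 ∈ B5 → different blocks

not bisimilar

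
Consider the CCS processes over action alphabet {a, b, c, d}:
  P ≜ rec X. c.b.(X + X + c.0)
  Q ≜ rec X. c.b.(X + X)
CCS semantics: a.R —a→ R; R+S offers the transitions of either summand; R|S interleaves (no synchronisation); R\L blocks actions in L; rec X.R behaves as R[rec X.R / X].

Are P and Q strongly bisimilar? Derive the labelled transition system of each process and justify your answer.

not bisimilar

P's transition system — 4 states:
  p0 = rec X. c.b.(X + X + c.0) ⊢ —c→ p1
  p1 = b.((rec X. c.b.(X + X + c.0)) + (rec X. c.b.(X + X + c.0)) + c.0) ⊢ —b→ p2
  p2 = (rec X. c.b.(X + X + c.0)) + (rec X. c.b.(X + X + c.0)) + c.0 ⊢ —c→ p1, —c→ p3
  p3 = 0 ⊢ deadlocked
Q's transition system — 3 states:
  q0 = rec X. c.b.(X + X) ⊢ —c→ q1
  q1 = b.((rec X. c.b.(X + X)) + (rec X. c.b.(X + X))) ⊢ —b→ q2
  q2 = (rec X. c.b.(X + X)) + (rec X. c.b.(X + X)) ⊢ —c→ q1
Coarsest stable partition (strong bisimilarity classes):
  B0 = {p0}
  B1 = {p1}
  B2 = {p2}
  B3 = {p3}
  B4 = {q0, q2}
  B5 = {q1}
p0 ∈ B0, q0 ∈ B4 → different blocks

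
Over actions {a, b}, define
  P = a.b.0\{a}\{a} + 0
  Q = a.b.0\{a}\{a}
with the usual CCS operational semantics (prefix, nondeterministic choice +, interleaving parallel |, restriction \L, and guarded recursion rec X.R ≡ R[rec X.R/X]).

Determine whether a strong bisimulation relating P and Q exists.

P ~ Q

P's transition system — 3 states:
  s0 = a.b.0\{a}\{a} + 0 ⊢ --a--▸ s1
  s1 = b.0\{a}\{a} ⊢ --b--▸ s2
  s2 = 0\{a}\{a} ⊢ (no moves)
Q's transition system — 3 states:
  t0 = a.b.0\{a}\{a} ⊢ --a--▸ t1
  t1 = b.0\{a}\{a} ⊢ --b--▸ t2
  t2 = 0\{a}\{a} ⊢ (no moves)
Bisimilarity quotient blocks:
  B0 = {s0, t0}
  B1 = {s1, t1}
  B2 = {s2, t2}
s0 ∈ B0, t0 ∈ B0 → same block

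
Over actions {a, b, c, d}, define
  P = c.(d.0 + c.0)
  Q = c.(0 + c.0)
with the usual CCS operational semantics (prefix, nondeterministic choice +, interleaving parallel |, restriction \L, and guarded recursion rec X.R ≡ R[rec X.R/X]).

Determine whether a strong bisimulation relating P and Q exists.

P's transition system — 3 states:
  p0 = c.(d.0 + c.0) has moves —c→ p1
  p1 = d.0 + c.0 has moves —c→ p2, —d→ p2
  p2 = 0 has moves ∅
Q's transition system — 3 states:
  q0 = c.(0 + c.0) has moves —c→ q1
  q1 = 0 + c.0 has moves —c→ q2
  q2 = 0 has moves ∅
Bisimilarity quotient blocks:
  B0 = {p0}
  B1 = {p1}
  B2 = {p2, q2}
  B3 = {q0}
  B4 = {q1}
p0 ∈ B0, q0 ∈ B3 → different blocks

not bisimilar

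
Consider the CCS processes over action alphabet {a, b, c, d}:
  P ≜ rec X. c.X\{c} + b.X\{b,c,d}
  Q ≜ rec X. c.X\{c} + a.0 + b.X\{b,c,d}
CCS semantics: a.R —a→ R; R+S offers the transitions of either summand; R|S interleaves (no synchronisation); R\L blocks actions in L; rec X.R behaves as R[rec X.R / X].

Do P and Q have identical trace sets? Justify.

LTS(P): 4 reachable states
  m0 = rec X. c.X\{c} + b.X\{b,c,d} has moves —b→ m1, —c→ m2
  m1 = (rec X. c.X\{c} + b.X\{b,c,d})\{b,c,d} has moves (no moves)
  m2 = (rec X. c.X\{c} + b.X\{b,c,d})\{c} has moves —b→ m3
  m3 = (rec X. c.X\{c} + b.X\{b,c,d})\{b,c,d}\{c} has moves (no moves)
LTS(Q): 8 reachable states
  n0 = rec X. c.X\{c} + a.0 + b.X\{b,c,d} has moves —a→ n1, —b→ n2, —c→ n3
  n1 = 0 has moves (no moves)
  n2 = (rec X. c.X\{c} + a.0 + b.X\{b,c,d})\{b,c,d} has moves —a→ n4
  n3 = (rec X. c.X\{c} + a.0 + b.X\{b,c,d})\{c} has moves —a→ n5, —b→ n6
  n4 = 0\{b,c,d} has moves (no moves)
  n5 = 0\{c} has moves (no moves)
  n6 = (rec X. c.X\{c} + a.0 + b.X\{b,c,d})\{b,c,d}\{c} has moves —a→ n7
  n7 = 0\{b,c,d}\{c} has moves (no moves)
Trace ⟨a⟩ through Q, begin at {n0}:
  after a @ step 1: {n1}
  ✓ Q
Trace ⟨a⟩ through P, begin at {m0}:
  after a @ step 1: no successor for P

trace-distinct — witness ⟨a⟩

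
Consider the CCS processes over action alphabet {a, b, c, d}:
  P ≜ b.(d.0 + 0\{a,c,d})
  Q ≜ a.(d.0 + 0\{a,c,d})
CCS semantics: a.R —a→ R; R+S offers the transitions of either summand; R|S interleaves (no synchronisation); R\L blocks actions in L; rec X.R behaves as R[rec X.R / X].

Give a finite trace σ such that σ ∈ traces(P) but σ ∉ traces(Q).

b

P's transition system — 3 states:
  p0 = b.(d.0 + 0\{a,c,d}) → —b→ p1
  p1 = d.0 + 0\{a,c,d} → —d→ p2
  p2 = 0 → (no moves)
Q's transition system — 3 states:
  q0 = a.(d.0 + 0\{a,c,d}) → —a→ q1
  q1 = d.0 + 0\{a,c,d} → —d→ q2
  q2 = 0 → (no moves)
Trace ⟨b⟩ through P, begin at {p0}:
  [1] b ⇒ {p1}
  ✓ P
Trace ⟨b⟩ through Q, begin at {q0}:
  [1] b ⇒ no successor for Q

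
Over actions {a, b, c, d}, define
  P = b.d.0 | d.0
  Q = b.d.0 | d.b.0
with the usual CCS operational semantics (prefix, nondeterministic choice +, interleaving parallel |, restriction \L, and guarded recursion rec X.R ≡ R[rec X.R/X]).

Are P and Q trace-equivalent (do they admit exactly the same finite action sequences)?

trace-distinct — witness ⟨bdb⟩

LTS(P): 6 reachable states
  u0 = b.d.0 | d.0 ⊢ ··b··> u1, ··d··> u2
  u1 = d.0 | d.0 ⊢ ··d··> u3, ··d··> u4
  u2 = b.d.0 | 0 ⊢ ··b··> u4
  u3 = 0 | d.0 ⊢ ··d··> u5
  u4 = d.0 | 0 ⊢ ··d··> u5
  u5 = 0 | 0 ⊢ (no moves)
LTS(Q): 9 reachable states
  v0 = b.d.0 | d.b.0 ⊢ ··b··> v1, ··d··> v2
  v1 = d.0 | d.b.0 ⊢ ··d··> v3, ··d··> v4
  v2 = b.d.0 | b.0 ⊢ ··b··> v4, ··b··> v5
  v3 = 0 | d.b.0 ⊢ ··d··> v6
  v4 = d.0 | b.0 ⊢ ··b··> v7, ··d··> v6
  v5 = b.d.0 | 0 ⊢ ··b··> v7
  v6 = 0 | b.0 ⊢ ··b··> v8
  v7 = d.0 | 0 ⊢ ··d··> v8
  v8 = 0 | 0 ⊢ (no moves)
Run σ = ⟨bdb⟩ on Q: start {v0}
  [1] b ⇒ {v1}
  [2] d ⇒ {v3, v4}
  [3] b ⇒ {v7}
  Q completes σ.
Run σ = ⟨bdb⟩ on P: start {u0}
  [1] b ⇒ {u1}
  [2] d ⇒ {u3, u4}
  [3] b ⇒ no successor for P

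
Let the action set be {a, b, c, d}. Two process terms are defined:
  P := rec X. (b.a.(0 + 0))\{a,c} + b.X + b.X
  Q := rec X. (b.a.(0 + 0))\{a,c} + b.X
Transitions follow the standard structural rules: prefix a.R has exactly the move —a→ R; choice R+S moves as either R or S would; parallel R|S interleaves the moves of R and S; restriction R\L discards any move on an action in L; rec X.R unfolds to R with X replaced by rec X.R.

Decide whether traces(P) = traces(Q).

traces(P) = traces(Q)

LTS(P): 2 reachable states
  s0 = rec X. (b.a.(0 + 0))\{a,c} + b.X + b.X ⊢ =b=> s0, =b=> s1
  s1 = (a.(0 + 0))\{a,c} ⊢ (no moves)
LTS(Q): 2 reachable states
  t0 = rec X. (b.a.(0 + 0))\{a,c} + b.X ⊢ =b=> t0, =b=> t1
  t1 = (a.(0 + 0))\{a,c} ⊢ (no moves)
Coarsest stable partition (strong bisimilarity classes):
  B0 = {s0, t0}
  B1 = {s1, t1}
s0 ∈ B0, t0 ∈ B0 → same block
Bisimilar ⇒ trace-equivalent.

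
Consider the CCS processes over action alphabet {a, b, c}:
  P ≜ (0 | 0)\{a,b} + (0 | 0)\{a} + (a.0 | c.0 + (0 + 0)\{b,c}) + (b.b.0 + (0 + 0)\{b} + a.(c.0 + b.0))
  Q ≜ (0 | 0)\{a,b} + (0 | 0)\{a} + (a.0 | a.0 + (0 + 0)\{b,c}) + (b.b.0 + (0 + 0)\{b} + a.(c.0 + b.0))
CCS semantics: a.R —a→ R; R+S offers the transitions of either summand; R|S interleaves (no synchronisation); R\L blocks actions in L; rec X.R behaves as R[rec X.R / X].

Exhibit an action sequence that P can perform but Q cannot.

c

P's transition system — 7 states:
  p0 = (0 | 0)\{a,b} + (0 | 0)\{a} + (a.0 | c.0 + (0 + 0)\{b,c}) + (b.b.0 + (0 + 0)\{b} + a.(c.0 + b.0)) ⊢ ··a··> p1, ··a··> p2, ··b··> p3, ··c··> p4
  p1 = 0 | c.0 ⊢ ··c··> p5
  p2 = c.0 + b.0 ⊢ ··b··> p6, ··c··> p6
  p3 = b.0 ⊢ ··b··> p6
  p4 = a.0 | 0 ⊢ ··a··> p5
  p5 = 0 | 0 ⊢ (no moves)
  p6 = 0 ⊢ (no moves)
Q's transition system — 7 states:
  q0 = (0 | 0)\{a,b} + (0 | 0)\{a} + (a.0 | a.0 + (0 + 0)\{b,c}) + (b.b.0 + (0 + 0)\{b} + a.(c.0 + b.0)) ⊢ ··a··> q1, ··a··> q2, ··a··> q3, ··b··> q4
  q1 = 0 | a.0 ⊢ ··a··> q5
  q2 = a.0 | 0 ⊢ ··a··> q5
  q3 = c.0 + b.0 ⊢ ··b··> q6, ··c··> q6
  q4 = b.0 ⊢ ··b··> q6
  q5 = 0 | 0 ⊢ (no moves)
  q6 = 0 ⊢ (no moves)
Executing c from P (initial set {p0}):
  step 1 (c): {p4}
  — P admits the full trace.
Executing c from Q (initial set {q0}):
  step 1 (c): ∅  — Q cannot continue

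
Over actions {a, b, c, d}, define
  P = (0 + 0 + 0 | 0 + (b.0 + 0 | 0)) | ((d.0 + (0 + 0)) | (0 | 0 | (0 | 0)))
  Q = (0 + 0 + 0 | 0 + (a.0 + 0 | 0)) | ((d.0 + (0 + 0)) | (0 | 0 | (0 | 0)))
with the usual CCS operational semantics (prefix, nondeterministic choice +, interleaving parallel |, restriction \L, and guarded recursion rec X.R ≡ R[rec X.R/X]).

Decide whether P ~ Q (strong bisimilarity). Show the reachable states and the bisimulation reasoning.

not bisimilar

P's transition system — 4 states:
  u0 = (0 + 0 + 0 | 0 + (b.0 + 0 | 0)) | ((d.0 + (0 + 0)) | (0 | 0 | (0 | 0))) has moves —b→ u1, —d→ u2
  u1 = 0 | ((d.0 + (0 + 0)) | (0 | 0 | (0 | 0))) has moves —d→ u3
  u2 = (0 + 0 + 0 | 0 + (b.0 + 0 | 0)) | (0 | (0 | 0 | (0 | 0))) has moves —b→ u3
  u3 = 0 | (0 | (0 | 0 | (0 | 0))) has moves deadlocked
Q's transition system — 4 states:
  v0 = (0 + 0 + 0 | 0 + (a.0 + 0 | 0)) | ((d.0 + (0 + 0)) | (0 | 0 | (0 | 0))) has moves —a→ v1, —d→ v2
  v1 = 0 | ((d.0 + (0 + 0)) | (0 | 0 | (0 | 0))) has moves —d→ v3
  v2 = (0 + 0 + 0 | 0 + (a.0 + 0 | 0)) | (0 | (0 | 0 | (0 | 0))) has moves —a→ v3
  v3 = 0 | (0 | (0 | 0 | (0 | 0))) has moves deadlocked
Bisimilarity quotient blocks:
  B0 = {u0}
  B1 = {u2}
  B2 = {u3, v3}
  B3 = {u1, v1}
  B4 = {v0}
  B5 = {v2}
u0 ∈ B0, v0 ∈ B4 → different blocks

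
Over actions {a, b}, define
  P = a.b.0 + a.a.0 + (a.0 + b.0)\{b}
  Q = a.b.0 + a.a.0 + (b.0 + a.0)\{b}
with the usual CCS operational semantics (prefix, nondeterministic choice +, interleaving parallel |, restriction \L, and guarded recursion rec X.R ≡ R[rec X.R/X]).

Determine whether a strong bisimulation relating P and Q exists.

Reachable graph of P (5 states):
  u0 = a.b.0 + a.a.0 + (a.0 + b.0)\{b} ⊢ —a→ u1, —a→ u2, —a→ u3
  u1 = 0\{b} ⊢ (no moves)
  u2 = a.0 ⊢ —a→ u4
  u3 = b.0 ⊢ —b→ u4
  u4 = 0 ⊢ (no moves)
Reachable graph of Q (5 states):
  v0 = a.b.0 + a.a.0 + (b.0 + a.0)\{b} ⊢ —a→ v1, —a→ v2, —a→ v3
  v1 = 0\{b} ⊢ (no moves)
  v2 = a.0 ⊢ —a→ v4
  v3 = b.0 ⊢ —b→ v4
  v4 = 0 ⊢ (no moves)
Coarsest stable partition (strong bisimilarity classes):
  B0 = {u0, v0}
  B1 = {u3, v3}
  B2 = {u1, u4, v1, v4}
  B3 = {u2, v2}
u0 ∈ B0, v0 ∈ B0 → same block

YES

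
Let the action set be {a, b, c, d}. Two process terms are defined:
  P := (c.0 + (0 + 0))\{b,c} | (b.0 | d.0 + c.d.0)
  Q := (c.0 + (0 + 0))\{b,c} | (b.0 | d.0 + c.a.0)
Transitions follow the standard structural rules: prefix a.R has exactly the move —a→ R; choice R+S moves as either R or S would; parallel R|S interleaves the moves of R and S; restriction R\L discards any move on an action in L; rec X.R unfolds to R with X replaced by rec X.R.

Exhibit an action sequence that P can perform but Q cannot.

P's transition system — 6 states:
  m0 = (c.0 + (0 + 0))\{b,c} | (b.0 | d.0 + c.d.0) | =b=> m1, =c=> m2, =d=> m3
  m1 = (c.0 + (0 + 0))\{b,c} | (0 | d.0) | =d=> m4
  m2 = (c.0 + (0 + 0))\{b,c} | d.0 | =d=> m5
  m3 = (c.0 + (0 + 0))\{b,c} | (b.0 | 0) | =b=> m4
  m4 = (c.0 + (0 + 0))\{b,c} | (0 | 0) | ·
  m5 = (c.0 + (0 + 0))\{b,c} | 0 | ·
Q's transition system — 6 states:
  n0 = (c.0 + (0 + 0))\{b,c} | (b.0 | d.0 + c.a.0) | =b=> n1, =c=> n2, =d=> n3
  n1 = (c.0 + (0 + 0))\{b,c} | (0 | d.0) | =d=> n4
  n2 = (c.0 + (0 + 0))\{b,c} | a.0 | =a=> n5
  n3 = (c.0 + (0 + 0))\{b,c} | (b.0 | 0) | =b=> n4
  n4 = (c.0 + (0 + 0))\{b,c} | (0 | 0) | ·
  n5 = (c.0 + (0 + 0))\{b,c} | 0 | ·
Executing cd from P (initial set {m0}):
  [1] c ⇒ {m2}
  [2] d ⇒ {m5}
  — P admits the full trace.
Executing cd from Q (initial set {n0}):
  [1] c ⇒ {n2}
  [2] d ⇒ no successor for Q

cd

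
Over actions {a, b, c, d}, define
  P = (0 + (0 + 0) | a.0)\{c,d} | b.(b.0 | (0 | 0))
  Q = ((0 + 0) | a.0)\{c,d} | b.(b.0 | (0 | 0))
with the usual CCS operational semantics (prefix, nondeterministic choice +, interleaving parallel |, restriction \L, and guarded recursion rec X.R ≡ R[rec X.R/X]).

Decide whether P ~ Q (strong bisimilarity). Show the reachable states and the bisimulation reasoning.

P ~ Q

LTS(P): 6 reachable states
  p0 = (0 + (0 + 0) | a.0)\{c,d} | b.(b.0 | (0 | 0)) | --a--▸ p1, --b--▸ p2
  p1 = ((0 + 0) | 0)\{c,d} | b.(b.0 | (0 | 0)) | --b--▸ p3
  p2 = (0 + (0 + 0) | a.0)\{c,d} | (b.0 | (0 | 0)) | --a--▸ p3, --b--▸ p4
  p3 = ((0 + 0) | 0)\{c,d} | (b.0 | (0 | 0)) | --b--▸ p5
  p4 = (0 + (0 + 0) | a.0)\{c,d} | (0 | (0 | 0)) | --a--▸ p5
  p5 = ((0 + 0) | 0)\{c,d} | (0 | (0 | 0)) | stopped
LTS(Q): 6 reachable states
  q0 = ((0 + 0) | a.0)\{c,d} | b.(b.0 | (0 | 0)) | --a--▸ q1, --b--▸ q2
  q1 = ((0 + 0) | 0)\{c,d} | b.(b.0 | (0 | 0)) | --b--▸ q3
  q2 = ((0 + 0) | a.0)\{c,d} | (b.0 | (0 | 0)) | --a--▸ q3, --b--▸ q4
  q3 = ((0 + 0) | 0)\{c,d} | (b.0 | (0 | 0)) | --b--▸ q5
  q4 = ((0 + 0) | a.0)\{c,d} | (0 | (0 | 0)) | --a--▸ q5
  q5 = ((0 + 0) | 0)\{c,d} | (0 | (0 | 0)) | stopped
Partition-refinement fixed point:
  B0 = {p0, q0}
  B1 = {p2, q2}
  B2 = {p4, q4}
  B3 = {p5, q5}
  B4 = {p3, q3}
  B5 = {p1, q1}
p0 ∈ B0, q0 ∈ B0 → same block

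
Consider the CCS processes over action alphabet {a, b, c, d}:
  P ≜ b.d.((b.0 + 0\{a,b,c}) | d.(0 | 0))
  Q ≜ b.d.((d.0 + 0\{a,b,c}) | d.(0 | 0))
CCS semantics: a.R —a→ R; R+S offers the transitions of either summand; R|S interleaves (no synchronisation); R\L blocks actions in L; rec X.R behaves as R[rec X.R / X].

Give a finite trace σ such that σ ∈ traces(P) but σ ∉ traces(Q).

Reachable graph of P (6 states):
  s0 = b.d.((b.0 + 0\{a,b,c}) | d.(0 | 0)) :: —b→ s1
  s1 = d.((b.0 + 0\{a,b,c}) | d.(0 | 0)) :: —d→ s2
  s2 = (b.0 + 0\{a,b,c}) | d.(0 | 0) :: —b→ s3, —d→ s4
  s3 = 0 | d.(0 | 0) :: —d→ s5
  s4 = (b.0 + 0\{a,b,c}) | (0 | 0) :: —b→ s5
  s5 = 0 | (0 | 0) :: (no moves)
Reachable graph of Q (6 states):
  t0 = b.d.((d.0 + 0\{a,b,c}) | d.(0 | 0)) :: —b→ t1
  t1 = d.((d.0 + 0\{a,b,c}) | d.(0 | 0)) :: —d→ t2
  t2 = (d.0 + 0\{a,b,c}) | d.(0 | 0) :: —d→ t3, —d→ t4
  t3 = (d.0 + 0\{a,b,c}) | (0 | 0) :: —d→ t5
  t4 = 0 | d.(0 | 0) :: —d→ t5
  t5 = 0 | (0 | 0) :: (no moves)
Run σ = ⟨bdb⟩ on P: start {s0}
  [1] b ⇒ {s1}
  [2] d ⇒ {s2}
  [3] b ⇒ {s3}
  — P admits the full trace.
Run σ = ⟨bdb⟩ on Q: start {t0}
  [1] b ⇒ {t1}
  [2] d ⇒ {t2}
  [3] b ⇒ ∅ (Q stuck)

bdb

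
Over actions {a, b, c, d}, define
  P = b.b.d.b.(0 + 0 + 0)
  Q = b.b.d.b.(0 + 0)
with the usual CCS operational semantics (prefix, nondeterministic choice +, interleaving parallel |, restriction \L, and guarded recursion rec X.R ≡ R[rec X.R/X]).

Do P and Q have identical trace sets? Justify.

Reachable graph of P (5 states):
  p0 = b.b.d.b.(0 + 0 + 0) ⊢ ··b··> p1
  p1 = b.d.b.(0 + 0 + 0) ⊢ ··b··> p2
  p2 = d.b.(0 + 0 + 0) ⊢ ··d··> p3
  p3 = b.(0 + 0 + 0) ⊢ ··b··> p4
  p4 = 0 + 0 + 0 ⊢ stopped
Reachable graph of Q (5 states):
  q0 = b.b.d.b.(0 + 0) ⊢ ··b··> q1
  q1 = b.d.b.(0 + 0) ⊢ ··b··> q2
  q2 = d.b.(0 + 0) ⊢ ··d··> q3
  q3 = b.(0 + 0) ⊢ ··b··> q4
  q4 = 0 + 0 ⊢ stopped
Coarsest stable partition (strong bisimilarity classes):
  B0 = {p0, q0}
  B1 = {p1, q1}
  B2 = {p2, q2}
  B3 = {p3, q3}
  B4 = {p4, q4}
p0 ∈ B0, q0 ∈ B0 → same block
Bisimilar ⇒ trace-equivalent.

trace-equivalent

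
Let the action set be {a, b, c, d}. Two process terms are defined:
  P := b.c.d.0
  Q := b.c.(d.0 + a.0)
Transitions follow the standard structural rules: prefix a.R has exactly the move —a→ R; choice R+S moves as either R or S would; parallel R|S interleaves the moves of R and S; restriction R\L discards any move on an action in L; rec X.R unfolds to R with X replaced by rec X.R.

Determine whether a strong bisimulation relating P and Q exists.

LTS(P): 4 reachable states
  m0 = b.c.d.0 ⊢ --b--▸ m1
  m1 = c.d.0 ⊢ --c--▸ m2
  m2 = d.0 ⊢ --d--▸ m3
  m3 = 0 ⊢ stopped
LTS(Q): 4 reachable states
  n0 = b.c.(d.0 + a.0) ⊢ --b--▸ n1
  n1 = c.(d.0 + a.0) ⊢ --c--▸ n2
  n2 = d.0 + a.0 ⊢ --a--▸ n3, --d--▸ n3
  n3 = 0 ⊢ stopped
Coarsest stable partition (strong bisimilarity classes):
  B0 = {m0}
  B1 = {m1}
  B2 = {m2}
  B3 = {m3, n3}
  B4 = {n0}
  B5 = {n1}
  B6 = {n2}
m0 ∈ B0, n0 ∈ B4 → different blocks

NO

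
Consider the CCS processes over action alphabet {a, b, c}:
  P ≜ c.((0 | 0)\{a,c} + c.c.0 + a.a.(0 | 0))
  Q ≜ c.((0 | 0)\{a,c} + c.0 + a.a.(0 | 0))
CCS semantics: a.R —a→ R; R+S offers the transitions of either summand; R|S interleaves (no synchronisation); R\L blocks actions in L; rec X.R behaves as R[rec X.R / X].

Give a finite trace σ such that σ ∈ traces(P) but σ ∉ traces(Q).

LTS(P): 6 reachable states
  u0 = c.((0 | 0)\{a,c} + c.c.0 + a.a.(0 | 0)) :: =c=> u1
  u1 = (0 | 0)\{a,c} + c.c.0 + a.a.(0 | 0) :: =a=> u2, =c=> u3
  u2 = a.(0 | 0) :: =a=> u4
  u3 = c.0 :: =c=> u5
  u4 = 0 | 0 :: stopped
  u5 = 0 :: stopped
LTS(Q): 5 reachable states
  v0 = c.((0 | 0)\{a,c} + c.0 + a.a.(0 | 0)) :: =c=> v1
  v1 = (0 | 0)\{a,c} + c.0 + a.a.(0 | 0) :: =a=> v2, =c=> v3
  v2 = a.(0 | 0) :: =a=> v4
  v3 = 0 :: stopped
  v4 = 0 | 0 :: stopped
Executing ccc from P (initial set {u0}):
  [1] c ⇒ {u1}
  [2] c ⇒ {u3}
  [3] c ⇒ {u5}
  ✓ P
Executing ccc from Q (initial set {v0}):
  [1] c ⇒ {v1}
  [2] c ⇒ {v3}
  [3] c ⇒ ∅  — Q cannot continue

ccc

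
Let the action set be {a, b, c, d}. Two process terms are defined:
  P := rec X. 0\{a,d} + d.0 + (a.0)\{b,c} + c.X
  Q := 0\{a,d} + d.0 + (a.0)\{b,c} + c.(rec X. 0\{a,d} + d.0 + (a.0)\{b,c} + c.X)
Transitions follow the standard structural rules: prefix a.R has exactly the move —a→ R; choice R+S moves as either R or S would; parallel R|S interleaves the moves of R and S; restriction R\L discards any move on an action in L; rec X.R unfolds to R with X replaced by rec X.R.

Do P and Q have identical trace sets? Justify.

trace-equivalent

P's transition system — 3 states:
  u0 = rec X. 0\{a,d} + d.0 + (a.0)\{b,c} + c.X :: --a--▸ u1, --c--▸ u0, --d--▸ u2
  u1 = 0\{b,c} :: (no moves)
  u2 = 0 :: (no moves)
Q's transition system — 4 states:
  v0 = 0\{a,d} + d.0 + (a.0)\{b,c} + c.(rec X. 0\{a,d} + d.0 + (a.0)\{b,c} + c.X) :: --a--▸ v1, --c--▸ v2, --d--▸ v3
  v1 = 0\{b,c} :: (no moves)
  v2 = rec X. 0\{a,d} + d.0 + (a.0)\{b,c} + c.X :: --a--▸ v1, --c--▸ v2, --d--▸ v3
  v3 = 0 :: (no moves)
Bisimilarity quotient blocks:
  B0 = {u0, v0, v2}
  B1 = {u1, u2, v1, v3}
u0 ∈ B0, v0 ∈ B0 → same block
Bisimilar ⇒ trace-equivalent.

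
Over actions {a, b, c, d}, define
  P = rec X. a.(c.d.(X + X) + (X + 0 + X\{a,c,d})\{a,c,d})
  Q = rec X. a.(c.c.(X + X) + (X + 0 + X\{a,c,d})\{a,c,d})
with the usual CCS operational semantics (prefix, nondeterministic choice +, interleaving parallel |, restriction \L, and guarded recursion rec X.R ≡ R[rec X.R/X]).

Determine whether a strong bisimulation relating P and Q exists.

NO

Reachable graph of P (4 states):
  s0 = rec X. a.(c.d.(X + X) + (X + 0 + X\{a,c,d})\{a,c,d}) → ··a··> s1
  s1 = c.d.((rec X. a.(c.d.(X + X) + (X + 0 + X\{a,c,d})\{a,c,d})) + (rec X. a.(c.d.(X + X) + (X + 0 + X\{a,c,d})\{a,c,d}))) + ((rec X. a.(c.d.(X + X) + (X + 0 + X\{a,c,d})\{a,c,d})) + 0 + (rec X. a.(c.d.(X + X) + (X + 0 + X\{a,c,d})\{a,c,d}))\{a,c,d})\{a,c,d} → ··c··> s2
  s2 = d.((rec X. a.(c.d.(X + X) + (X + 0 + X\{a,c,d})\{a,c,d})) + (rec X. a.(c.d.(X + X) + (X + 0 + X\{a,c,d})\{a,c,d}))) → ··d··> s3
  s3 = (rec X. a.(c.d.(X + X) + (X + 0 + X\{a,c,d})\{a,c,d})) + (rec X. a.(c.d.(X + X) + (X + 0 + X\{a,c,d})\{a,c,d})) → ··a··> s1
Reachable graph of Q (4 states):
  t0 = rec X. a.(c.c.(X + X) + (X + 0 + X\{a,c,d})\{a,c,d}) → ··a··> t1
  t1 = c.c.((rec X. a.(c.c.(X + X) + (X + 0 + X\{a,c,d})\{a,c,d})) + (rec X. a.(c.c.(X + X) + (X + 0 + X\{a,c,d})\{a,c,d}))) + ((rec X. a.(c.c.(X + X) + (X + 0 + X\{a,c,d})\{a,c,d})) + 0 + (rec X. a.(c.c.(X + X) + (X + 0 + X\{a,c,d})\{a,c,d}))\{a,c,d})\{a,c,d} → ··c··> t2
  t2 = c.((rec X. a.(c.c.(X + X) + (X + 0 + X\{a,c,d})\{a,c,d})) + (rec X. a.(c.c.(X + X) + (X + 0 + X\{a,c,d})\{a,c,d}))) → ··c··> t3
  t3 = (rec X. a.(c.c.(X + X) + (X + 0 + X\{a,c,d})\{a,c,d})) + (rec X. a.(c.c.(X + X) + (X + 0 + X\{a,c,d})\{a,c,d})) → ··a··> t1
Partition-refinement fixed point:
  B0 = {s0, s3}
  B1 = {s1}
  B2 = {s2}
  B3 = {t0, t3}
  B4 = {t1}
  B5 = {t2}
s0 ∈ B0, t0 ∈ B3 → different blocks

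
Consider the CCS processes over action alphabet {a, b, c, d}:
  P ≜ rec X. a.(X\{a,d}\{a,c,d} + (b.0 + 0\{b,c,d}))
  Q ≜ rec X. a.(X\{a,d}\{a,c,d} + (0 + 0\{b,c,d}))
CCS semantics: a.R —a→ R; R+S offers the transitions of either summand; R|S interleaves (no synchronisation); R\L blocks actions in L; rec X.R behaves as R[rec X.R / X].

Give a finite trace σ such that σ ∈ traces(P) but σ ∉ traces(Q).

Reachable graph of P (3 states):
  s0 = rec X. a.(X\{a,d}\{a,c,d} + (b.0 + 0\{b,c,d})) → —a→ s1
  s1 = (rec X. a.(X\{a,d}\{a,c,d} + (b.0 + 0\{b,c,d})))\{a,d}\{a,c,d} + (b.0 + 0\{b,c,d}) → —b→ s2
  s2 = 0 → deadlocked
Reachable graph of Q (2 states):
  t0 = rec X. a.(X\{a,d}\{a,c,d} + (0 + 0\{b,c,d})) → —a→ t1
  t1 = (rec X. a.(X\{a,d}\{a,c,d} + (0 + 0\{b,c,d})))\{a,d}\{a,c,d} + (0 + 0\{b,c,d}) → deadlocked
Trace ⟨ab⟩ through P, begin at {s0}:
  after a @ step 1: {s1}
  after b @ step 2: {s2}
  ✓ P
Trace ⟨ab⟩ through Q, begin at {t0}:
  after a @ step 1: {t1}
  after b @ step 2: ∅  — Q cannot continue

ab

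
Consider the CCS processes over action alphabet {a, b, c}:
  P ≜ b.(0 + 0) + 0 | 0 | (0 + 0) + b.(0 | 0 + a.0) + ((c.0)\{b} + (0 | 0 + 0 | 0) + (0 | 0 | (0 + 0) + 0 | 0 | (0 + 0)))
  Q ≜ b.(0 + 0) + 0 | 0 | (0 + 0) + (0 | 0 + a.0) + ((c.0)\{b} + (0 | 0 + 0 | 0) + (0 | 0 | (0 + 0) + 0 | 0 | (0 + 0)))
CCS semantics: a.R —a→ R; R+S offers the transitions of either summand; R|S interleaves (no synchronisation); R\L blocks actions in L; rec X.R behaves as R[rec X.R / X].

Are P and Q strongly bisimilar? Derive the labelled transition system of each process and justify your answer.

not bisimilar

LTS(P): 5 reachable states
  m0 = b.(0 + 0) + 0 | 0 | (0 + 0) + b.(0 | 0 + a.0) + ((c.0)\{b} + (0 | 0 + 0 | 0) + (0 | 0 | (0 + 0) + 0 | 0 | (0 + 0))) | ··b··> m1, ··b··> m2, ··c··> m3
  m1 = 0 + 0 | ·
  m2 = 0 | 0 + a.0 | ··a··> m4
  m3 = 0\{b} | ·
  m4 = 0 | ·
LTS(Q): 4 reachable states
  n0 = b.(0 + 0) + 0 | 0 | (0 + 0) + (0 | 0 + a.0) + ((c.0)\{b} + (0 | 0 + 0 | 0) + (0 | 0 | (0 + 0) + 0 | 0 | (0 + 0))) | ··a··> n1, ··b··> n2, ··c··> n3
  n1 = 0 | ·
  n2 = 0 + 0 | ·
  n3 = 0\{b} | ·
Coarsest stable partition (strong bisimilarity classes):
  B0 = {m0}
  B1 = {m2}
  B2 = {m1, m3, m4, n1, n2, n3}
  B3 = {n0}
m0 ∈ B0, n0 ∈ B3 → different blocks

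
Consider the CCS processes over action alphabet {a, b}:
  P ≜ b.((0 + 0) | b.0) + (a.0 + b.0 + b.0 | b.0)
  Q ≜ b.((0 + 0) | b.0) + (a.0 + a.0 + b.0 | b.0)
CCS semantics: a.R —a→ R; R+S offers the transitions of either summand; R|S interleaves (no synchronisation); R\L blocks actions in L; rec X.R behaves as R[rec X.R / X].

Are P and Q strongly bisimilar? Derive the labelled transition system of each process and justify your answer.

NO

LTS(P): 7 reachable states
  u0 = b.((0 + 0) | b.0) + (a.0 + b.0 + b.0 | b.0) | --a--▸ u1, --b--▸ u1, --b--▸ u2, --b--▸ u3, --b--▸ u4
  u1 = 0 | ∅
  u2 = (0 + 0) | b.0 | --b--▸ u5
  u3 = 0 | b.0 | --b--▸ u6
  u4 = b.0 | 0 | --b--▸ u6
  u5 = (0 + 0) | 0 | ∅
  u6 = 0 | 0 | ∅
LTS(Q): 7 reachable states
  v0 = b.((0 + 0) | b.0) + (a.0 + a.0 + b.0 | b.0) | --a--▸ v1, --b--▸ v2, --b--▸ v3, --b--▸ v4
  v1 = 0 | ∅
  v2 = (0 + 0) | b.0 | --b--▸ v5
  v3 = 0 | b.0 | --b--▸ v6
  v4 = b.0 | 0 | --b--▸ v6
  v5 = (0 + 0) | 0 | ∅
  v6 = 0 | 0 | ∅
Bisimilarity quotient blocks:
  B0 = {u0}
  B1 = {u2, u3, u4, v2, v3, v4}
  B2 = {u1, u5, u6, v1, v5, v6}
  B3 = {v0}
u0 ∈ B0, v0 ∈ B3 → different blocks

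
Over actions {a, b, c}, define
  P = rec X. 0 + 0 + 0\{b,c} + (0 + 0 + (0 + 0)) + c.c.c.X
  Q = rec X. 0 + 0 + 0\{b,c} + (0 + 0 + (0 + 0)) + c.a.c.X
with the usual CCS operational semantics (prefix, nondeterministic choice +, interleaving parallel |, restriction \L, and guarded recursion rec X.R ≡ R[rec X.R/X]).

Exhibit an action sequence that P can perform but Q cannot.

cc

Reachable graph of P (3 states):
  m0 = rec X. 0 + 0 + 0\{b,c} + (0 + 0 + (0 + 0)) + c.c.c.X :: =c=> m1
  m1 = c.c.(rec X. 0 + 0 + 0\{b,c} + (0 + 0 + (0 + 0)) + c.c.c.X) :: =c=> m2
  m2 = c.(rec X. 0 + 0 + 0\{b,c} + (0 + 0 + (0 + 0)) + c.c.c.X) :: =c=> m0
Reachable graph of Q (3 states):
  n0 = rec X. 0 + 0 + 0\{b,c} + (0 + 0 + (0 + 0)) + c.a.c.X :: =c=> n1
  n1 = a.c.(rec X. 0 + 0 + 0\{b,c} + (0 + 0 + (0 + 0)) + c.a.c.X) :: =a=> n2
  n2 = c.(rec X. 0 + 0 + 0\{b,c} + (0 + 0 + (0 + 0)) + c.a.c.X) :: =c=> n0
Run σ = ⟨cc⟩ on P: start {m0}
  [1] c ⇒ {m1}
  [2] c ⇒ {m2}
  ✓ P
Run σ = ⟨cc⟩ on Q: start {n0}
  [1] c ⇒ {n1}
  [2] c ⇒ ∅  — Q cannot continue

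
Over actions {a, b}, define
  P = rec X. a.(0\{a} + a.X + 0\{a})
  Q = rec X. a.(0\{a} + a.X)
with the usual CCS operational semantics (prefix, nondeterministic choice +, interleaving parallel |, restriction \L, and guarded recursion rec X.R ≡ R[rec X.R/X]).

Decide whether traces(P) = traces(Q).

LTS(P): 2 reachable states
  p0 = rec X. a.(0\{a} + a.X + 0\{a}) has moves ··a··> p1
  p1 = 0\{a} + a.(rec X. a.(0\{a} + a.X + 0\{a})) + 0\{a} has moves ··a··> p0
LTS(Q): 2 reachable states
  q0 = rec X. a.(0\{a} + a.X) has moves ··a··> q1
  q1 = 0\{a} + a.(rec X. a.(0\{a} + a.X)) has moves ··a··> q0
Coarsest stable partition (strong bisimilarity classes):
  B0 = {p0, p1, q0, q1}
p0 ∈ B0, q0 ∈ B0 → same block
Bisimilar ⇒ trace-equivalent.

YES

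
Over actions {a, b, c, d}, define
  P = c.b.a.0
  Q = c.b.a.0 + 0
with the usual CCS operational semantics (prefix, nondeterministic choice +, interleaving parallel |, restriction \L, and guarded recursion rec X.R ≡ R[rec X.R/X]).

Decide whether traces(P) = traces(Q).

traces(P) = traces(Q)

P's transition system — 4 states:
  u0 = c.b.a.0 | -c-> u1
  u1 = b.a.0 | -b-> u2
  u2 = a.0 | -a-> u3
  u3 = 0 | ·
Q's transition system — 4 states:
  v0 = c.b.a.0 + 0 | -c-> v1
  v1 = b.a.0 | -b-> v2
  v2 = a.0 | -a-> v3
  v3 = 0 | ·
Partition-refinement fixed point:
  B0 = {u0, v0}
  B1 = {u1, v1}
  B2 = {u2, v2}
  B3 = {u3, v3}
u0 ∈ B0, v0 ∈ B0 → same block
Bisimilar ⇒ trace-equivalent.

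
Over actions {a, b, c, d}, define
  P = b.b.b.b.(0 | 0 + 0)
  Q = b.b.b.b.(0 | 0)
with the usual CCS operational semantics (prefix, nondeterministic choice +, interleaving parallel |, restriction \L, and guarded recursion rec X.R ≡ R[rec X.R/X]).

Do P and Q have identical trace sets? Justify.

traces(P) = traces(Q)

P's transition system — 5 states:
  m0 = b.b.b.b.(0 | 0 + 0) → —b→ m1
  m1 = b.b.b.(0 | 0 + 0) → —b→ m2
  m2 = b.b.(0 | 0 + 0) → —b→ m3
  m3 = b.(0 | 0 + 0) → —b→ m4
  m4 = 0 | 0 + 0 → ∅
Q's transition system — 5 states:
  n0 = b.b.b.b.(0 | 0) → —b→ n1
  n1 = b.b.b.(0 | 0) → —b→ n2
  n2 = b.b.(0 | 0) → —b→ n3
  n3 = b.(0 | 0) → —b→ n4
  n4 = 0 | 0 → ∅
Coarsest stable partition (strong bisimilarity classes):
  B0 = {m0, n0}
  B1 = {m1, n1}
  B2 = {m2, n2}
  B3 = {m3, n3}
  B4 = {m4, n4}
m0 ∈ B0, n0 ∈ B0 → same block
Bisimilar ⇒ trace-equivalent.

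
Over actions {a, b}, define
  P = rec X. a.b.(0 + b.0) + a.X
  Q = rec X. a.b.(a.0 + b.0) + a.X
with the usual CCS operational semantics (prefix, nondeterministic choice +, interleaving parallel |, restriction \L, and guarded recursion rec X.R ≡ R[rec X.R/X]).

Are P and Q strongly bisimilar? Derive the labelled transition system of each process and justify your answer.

not bisimilar

Reachable graph of P (4 states):
  m0 = rec X. a.b.(0 + b.0) + a.X | ··a··> m0, ··a··> m1
  m1 = b.(0 + b.0) | ··b··> m2
  m2 = 0 + b.0 | ··b··> m3
  m3 = 0 | stopped
Reachable graph of Q (4 states):
  n0 = rec X. a.b.(a.0 + b.0) + a.X | ··a··> n0, ··a··> n1
  n1 = b.(a.0 + b.0) | ··b··> n2
  n2 = a.0 + b.0 | ··a··> n3, ··b··> n3
  n3 = 0 | stopped
Partition-refinement fixed point:
  B0 = {m0}
  B1 = {m1}
  B2 = {m2}
  B3 = {m3, n3}
  B4 = {n0}
  B5 = {n1}
  B6 = {n2}
m0 ∈ B0, n0 ∈ B4 → different blocks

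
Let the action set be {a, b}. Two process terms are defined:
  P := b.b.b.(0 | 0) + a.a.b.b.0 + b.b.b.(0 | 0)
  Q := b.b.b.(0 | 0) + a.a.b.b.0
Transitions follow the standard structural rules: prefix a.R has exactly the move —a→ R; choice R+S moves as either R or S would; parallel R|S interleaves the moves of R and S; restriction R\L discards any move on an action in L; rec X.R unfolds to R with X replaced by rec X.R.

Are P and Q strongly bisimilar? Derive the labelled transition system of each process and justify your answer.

Reachable graph of P (8 states):
  p0 = b.b.b.(0 | 0) + a.a.b.b.0 + b.b.b.(0 | 0) → =a=> p1, =b=> p2
  p1 = a.b.b.0 → =a=> p3
  p2 = b.b.(0 | 0) → =b=> p4
  p3 = b.b.0 → =b=> p5
  p4 = b.(0 | 0) → =b=> p6
  p5 = b.0 → =b=> p7
  p6 = 0 | 0 → ∅
  p7 = 0 → ∅
Reachable graph of Q (8 states):
  q0 = b.b.b.(0 | 0) + a.a.b.b.0 → =a=> q1, =b=> q2
  q1 = a.b.b.0 → =a=> q3
  q2 = b.b.(0 | 0) → =b=> q4
  q3 = b.b.0 → =b=> q5
  q4 = b.(0 | 0) → =b=> q6
  q5 = b.0 → =b=> q7
  q6 = 0 | 0 → ∅
  q7 = 0 → ∅
Bisimilarity quotient blocks:
  B0 = {p0, q0}
  B1 = {p2, p3, q2, q3}
  B2 = {p4, p5, q4, q5}
  B3 = {p6, p7, q6, q7}
  B4 = {p1, q1}
p0 ∈ B0, q0 ∈ B0 → same block

YES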